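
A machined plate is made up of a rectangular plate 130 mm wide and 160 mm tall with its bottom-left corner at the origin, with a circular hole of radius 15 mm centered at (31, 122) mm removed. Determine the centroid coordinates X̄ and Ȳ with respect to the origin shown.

X̄ = 66.20 mm, Ȳ = 78.52 mm

plate: A = 130 × 160 = 20800.00, centroid at (65.00, 80.00).
hole: A = −π·15² = -706.86, centroid at (31.00, 122.00).
ΣA = 20093.14 mm²
ΣAX̄ = (20800.00)(65.00) + (-706.86)(31.00) = 1330087.39 mm³
ΣAȲ = (20800.00)(80.00) + (-706.86)(122.00) = 1577763.28 mm³
X̄ = 1330087.39 / 20093.14 = 66.20 mm
Ȳ = 1577763.28 / 20093.14 = 78.52 mm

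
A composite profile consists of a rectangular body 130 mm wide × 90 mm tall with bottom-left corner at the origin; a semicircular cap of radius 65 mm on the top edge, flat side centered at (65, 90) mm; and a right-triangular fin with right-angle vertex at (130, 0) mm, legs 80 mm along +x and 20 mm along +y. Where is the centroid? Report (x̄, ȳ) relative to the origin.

x̄ = 68.83 mm, ȳ = 68.57 mm

Part | A | x̄ᵢ | ȳᵢ | A·x̄ᵢ | A·ȳᵢ
rectangular body | 11700.00 | 65.00 | 45.00 | 760500.00 | 526500.00
semicircular top | 6636.61 | 65.00 | 117.59 | 431379.94 | 780378.64
triangular fin | 800.00 | 156.67 | 6.67 | 125333.33 | 5333.33
Σ | 19136.61 |  |  | 1317213.27 | 1312211.97
x̄ = 1317213.27 / 19136.61 = 68.83 mm
ȳ = 1312211.97 / 19136.61 = 68.57 mm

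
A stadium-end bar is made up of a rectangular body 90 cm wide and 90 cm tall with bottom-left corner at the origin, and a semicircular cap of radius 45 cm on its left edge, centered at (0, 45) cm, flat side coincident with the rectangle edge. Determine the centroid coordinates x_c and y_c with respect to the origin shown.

rectangular body: A = 90 × 90 = 8100.00, centroid at (45.00, 45.00).
semicircular end: A = ½π·45² = 3180.86, centroid at (-19.10, 45.00).
ΣA = 11280.86 cm², ΣAx_c = 303750.00 cm³, ΣAy_c = 507638.82 cm³.
x_c = 303750.00/11280.86 = 26.93 cm; y_c = 507638.82/11280.86 = 45.00 cm.

x_c = 26.93 cm, y_c = 45.00 cm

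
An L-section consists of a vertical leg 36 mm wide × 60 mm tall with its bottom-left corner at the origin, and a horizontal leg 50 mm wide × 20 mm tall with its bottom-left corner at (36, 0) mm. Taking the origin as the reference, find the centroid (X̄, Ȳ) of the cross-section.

vertical leg: A = 36 × 60 = 2160.00, centroid at (18.00, 30.00).
horizontal leg: A = 50 × 20 = 1000.00, centroid at (61.00, 10.00).
ΣA = 3160.00 mm², ΣAX̄ = 99880.00 mm³, ΣAȲ = 74800.00 mm³.
X̄ = 99880.00/3160.00 = 31.61 mm; Ȳ = 74800.00/3160.00 = 23.67 mm.

X̄ = 31.61 mm, Ȳ = 23.67 mm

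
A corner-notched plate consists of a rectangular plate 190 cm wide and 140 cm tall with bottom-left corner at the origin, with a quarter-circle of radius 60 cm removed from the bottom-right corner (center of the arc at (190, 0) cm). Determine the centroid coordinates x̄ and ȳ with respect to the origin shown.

x̄ = 86.73 cm, ȳ = 75.30 cm

Part | A | x̄ᵢ | ȳᵢ | A·x̄ᵢ | A·ȳᵢ
plate | 26600.00 | 95.00 | 70.00 | 2527000.00 | 1862000.00
removed quarter-circle | -2827.43 | 164.54 | 25.46 | -465212.34 | -72000.00
Σ | 23772.57 |  |  | 2061787.66 | 1790000.00
x̄ = 2061787.66 / 23772.57 = 86.73 cm
ȳ = 1790000.00 / 23772.57 = 75.30 cm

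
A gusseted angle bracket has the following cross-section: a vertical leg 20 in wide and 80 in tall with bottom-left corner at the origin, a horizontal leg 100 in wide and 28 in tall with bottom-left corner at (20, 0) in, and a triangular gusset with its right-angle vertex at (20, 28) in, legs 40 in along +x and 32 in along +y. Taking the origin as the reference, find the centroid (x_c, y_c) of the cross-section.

x_c = 46.30 in, y_c = 25.39 in

vertical leg: A = 20 × 80 = 1600.00, centroid at (10.00, 40.00).
horizontal leg: A = 100 × 28 = 2800.00, centroid at (70.00, 14.00).
gusset: A = ½·40·32 = 640.00, centroid at (33.33, 38.67).
ΣA = 5040.00 in²
ΣAx_c = (1600.00)(10.00) + (2800.00)(70.00) + (640.00)(33.33) = 233333.33 in³
ΣAy_c = (1600.00)(40.00) + (2800.00)(14.00) + (640.00)(38.67) = 127946.67 in³
x_c = 233333.33 / 5040.00 = 46.30 in
y_c = 127946.67 / 5040.00 = 25.39 in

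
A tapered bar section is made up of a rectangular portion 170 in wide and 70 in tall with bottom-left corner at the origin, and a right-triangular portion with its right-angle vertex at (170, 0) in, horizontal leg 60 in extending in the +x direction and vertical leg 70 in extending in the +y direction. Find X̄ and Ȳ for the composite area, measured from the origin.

X̄ = 100.75 in, Ȳ = 33.25 in

Part | A | x̄ᵢ | ȳᵢ | A·x̄ᵢ | A·ȳᵢ
rectangular portion | 11900.00 | 85.00 | 35.00 | 1011500.00 | 416500.00
triangular portion | 2100.00 | 190.00 | 23.33 | 399000.00 | 49000.00
Σ | 14000.00 |  |  | 1410500.00 | 465500.00
X̄ = 1410500.00 / 14000.00 = 100.75 in
Ȳ = 465500.00 / 14000.00 = 33.25 in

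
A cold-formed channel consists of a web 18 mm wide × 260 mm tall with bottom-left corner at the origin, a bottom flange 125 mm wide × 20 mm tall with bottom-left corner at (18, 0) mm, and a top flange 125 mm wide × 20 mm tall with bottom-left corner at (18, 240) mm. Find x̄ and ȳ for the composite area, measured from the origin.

web: A = 18 × 260 = 4680.00, centroid at (9.00, 130.00).
bottom flange: A = 125 × 20 = 2500.00, centroid at (80.50, 10.00).
top flange: A = 125 × 20 = 2500.00, centroid at (80.50, 250.00).
ΣA = 9680.00 mm²
ΣAx̄ = (4680.00)(9.00) + (2500.00)(80.50) + (2500.00)(80.50) = 444620.00 mm³
ΣAȳ = (4680.00)(130.00) + (2500.00)(10.00) + (2500.00)(250.00) = 1258400.00 mm³
x̄ = 444620.00 / 9680.00 = 45.93 mm
ȳ = 1258400.00 / 9680.00 = 130.00 mm

x̄ = 45.93 mm, ȳ = 130.00 mm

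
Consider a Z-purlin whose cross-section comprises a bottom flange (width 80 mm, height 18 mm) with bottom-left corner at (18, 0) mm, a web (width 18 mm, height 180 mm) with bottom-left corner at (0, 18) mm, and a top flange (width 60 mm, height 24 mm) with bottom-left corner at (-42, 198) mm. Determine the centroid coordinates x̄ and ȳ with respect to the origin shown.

bottom flange: A = 80 × 18 = 1440.00, centroid at (58.00, 9.00).
web: A = 18 × 180 = 3240.00, centroid at (9.00, 108.00).
top flange: A = 60 × 24 = 1440.00, centroid at (-12.00, 210.00).
ΣA = 6120.00 mm², ΣAx̄ = 95400.00 mm³, ΣAȳ = 665280.00 mm³.
x̄ = 95400.00/6120.00 = 15.59 mm; ȳ = 665280.00/6120.00 = 108.71 mm.

x̄ = 15.59 mm, ȳ = 108.71 mm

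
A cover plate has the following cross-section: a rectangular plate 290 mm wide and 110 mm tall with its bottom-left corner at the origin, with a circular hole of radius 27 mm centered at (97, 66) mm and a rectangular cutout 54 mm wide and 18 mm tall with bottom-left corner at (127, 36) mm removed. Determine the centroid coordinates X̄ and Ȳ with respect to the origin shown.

X̄ = 148.53 mm, Ȳ = 54.46 mm

Part | A | x̄ᵢ | ȳᵢ | A·x̄ᵢ | A·ȳᵢ
plate | 31900.00 | 145.00 | 55.00 | 4625500.00 | 1754500.00
hole 1 | -2290.22 | 97.00 | 66.00 | -222151.44 | -151154.59
hole 2 | -972.00 | 154.00 | 45.00 | -149688.00 | -43740.00
Σ | 28637.78 |  |  | 4253660.56 | 1559605.41
X̄ = 4253660.56 / 28637.78 = 148.53 mm
Ȳ = 1559605.41 / 28637.78 = 54.46 mm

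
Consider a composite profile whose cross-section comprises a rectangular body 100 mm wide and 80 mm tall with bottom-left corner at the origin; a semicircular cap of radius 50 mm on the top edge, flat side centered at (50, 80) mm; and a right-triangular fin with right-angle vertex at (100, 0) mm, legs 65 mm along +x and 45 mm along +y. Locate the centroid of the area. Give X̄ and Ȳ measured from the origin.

X̄ = 57.83 mm, Ȳ = 55.22 mm

Part | A | x̄ᵢ | ȳᵢ | A·x̄ᵢ | A·ȳᵢ
rectangular body | 8000.00 | 50.00 | 40.00 | 400000.00 | 320000.00
semicircular top | 3926.99 | 50.00 | 101.22 | 196349.54 | 397492.60
triangular fin | 1462.50 | 121.67 | 15.00 | 177937.50 | 21937.50
Σ | 13389.49 |  |  | 774287.04 | 739430.10
X̄ = 774287.04 / 13389.49 = 57.83 mm
Ȳ = 739430.10 / 13389.49 = 55.22 mm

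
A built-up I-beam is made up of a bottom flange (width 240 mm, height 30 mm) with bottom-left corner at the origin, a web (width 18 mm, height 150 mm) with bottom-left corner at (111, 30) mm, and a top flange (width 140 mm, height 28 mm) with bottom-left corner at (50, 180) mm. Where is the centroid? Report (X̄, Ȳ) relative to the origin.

X̄ = 120.00 mm, Ȳ = 83.36 mm

Part | A | x̄ᵢ | ȳᵢ | A·x̄ᵢ | A·ȳᵢ
bottom flange | 7200.00 | 120.00 | 15.00 | 864000.00 | 108000.00
web | 2700.00 | 120.00 | 105.00 | 324000.00 | 283500.00
top flange | 3920.00 | 120.00 | 194.00 | 470400.00 | 760480.00
Σ | 13820.00 |  |  | 1658400.00 | 1151980.00
X̄ = 1658400.00 / 13820.00 = 120.00 mm
Ȳ = 1151980.00 / 13820.00 = 83.36 mm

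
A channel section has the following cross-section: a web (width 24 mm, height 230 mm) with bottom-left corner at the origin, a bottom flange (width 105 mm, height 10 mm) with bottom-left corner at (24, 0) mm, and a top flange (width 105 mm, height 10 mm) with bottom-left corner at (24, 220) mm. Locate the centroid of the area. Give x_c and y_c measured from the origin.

Part | A | x̄ᵢ | ȳᵢ | A·x̄ᵢ | A·ȳᵢ
web | 5520.00 | 12.00 | 115.00 | 66240.00 | 634800.00
bottom flange | 1050.00 | 76.50 | 5.00 | 80325.00 | 5250.00
top flange | 1050.00 | 76.50 | 225.00 | 80325.00 | 236250.00
Σ | 7620.00 |  |  | 226890.00 | 876300.00
x_c = 226890.00 / 7620.00 = 29.78 mm
y_c = 876300.00 / 7620.00 = 115.00 mm

x_c = 29.78 mm, y_c = 115.00 mm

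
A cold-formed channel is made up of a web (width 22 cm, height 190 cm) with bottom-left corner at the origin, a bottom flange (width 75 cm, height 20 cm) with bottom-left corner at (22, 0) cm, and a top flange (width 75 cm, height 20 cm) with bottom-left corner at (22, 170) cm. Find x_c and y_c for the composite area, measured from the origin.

web: A = 22 × 190 = 4180.00, centroid at (11.00, 95.00).
bottom flange: A = 75 × 20 = 1500.00, centroid at (59.50, 10.00).
top flange: A = 75 × 20 = 1500.00, centroid at (59.50, 180.00).
ΣA = 7180.00 cm²
ΣAx_c = (4180.00)(11.00) + (1500.00)(59.50) + (1500.00)(59.50) = 224480.00 cm³
ΣAy_c = (4180.00)(95.00) + (1500.00)(10.00) + (1500.00)(180.00) = 682100.00 cm³
x_c = 224480.00 / 7180.00 = 31.26 cm
y_c = 682100.00 / 7180.00 = 95.00 cm

x_c = 31.26 cm, y_c = 95.00 cm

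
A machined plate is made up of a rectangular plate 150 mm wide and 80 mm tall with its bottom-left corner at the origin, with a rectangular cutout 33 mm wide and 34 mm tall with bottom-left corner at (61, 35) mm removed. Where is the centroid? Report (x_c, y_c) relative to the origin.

x_c = 74.74 mm, y_c = 38.76 mm

plate: A = 150 × 80 = 12000.00, centroid at (75.00, 40.00).
hole: A = −(33 × 34) = -1122.00, centroid at (77.50, 52.00).
ΣA = 10878.00 mm²
ΣAx_c = (12000.00)(75.00) + (-1122.00)(77.50) = 813045.00 mm³
ΣAy_c = (12000.00)(40.00) + (-1122.00)(52.00) = 421656.00 mm³
x_c = 813045.00 / 10878.00 = 74.74 mm
y_c = 421656.00 / 10878.00 = 38.76 mm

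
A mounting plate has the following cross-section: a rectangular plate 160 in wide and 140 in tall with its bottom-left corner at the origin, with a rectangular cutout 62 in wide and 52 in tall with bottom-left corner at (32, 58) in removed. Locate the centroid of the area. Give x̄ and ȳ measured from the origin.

Part | A | x̄ᵢ | ȳᵢ | A·x̄ᵢ | A·ȳᵢ
plate | 22400.00 | 80.00 | 70.00 | 1792000.00 | 1568000.00
hole | -3224.00 | 63.00 | 84.00 | -203112.00 | -270816.00
Σ | 19176.00 |  |  | 1588888.00 | 1297184.00
x̄ = 1588888.00 / 19176.00 = 82.86 in
ȳ = 1297184.00 / 19176.00 = 67.65 in

x̄ = 82.86 in, ȳ = 67.65 in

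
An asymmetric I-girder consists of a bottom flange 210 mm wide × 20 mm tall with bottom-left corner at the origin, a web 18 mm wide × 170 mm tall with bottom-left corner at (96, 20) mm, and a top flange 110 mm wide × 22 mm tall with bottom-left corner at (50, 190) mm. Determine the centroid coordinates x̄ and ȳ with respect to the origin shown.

x̄ = 105.00 mm, ȳ = 87.78 mm

bottom flange: A = 210 × 20 = 4200.00, centroid at (105.00, 10.00).
web: A = 18 × 170 = 3060.00, centroid at (105.00, 105.00).
top flange: A = 110 × 22 = 2420.00, centroid at (105.00, 201.00).
ΣA = 9680.00 mm², ΣAx̄ = 1016400.00 mm³, ΣAȳ = 849720.00 mm³.
x̄ = 1016400.00/9680.00 = 105.00 mm; ȳ = 849720.00/9680.00 = 87.78 mm.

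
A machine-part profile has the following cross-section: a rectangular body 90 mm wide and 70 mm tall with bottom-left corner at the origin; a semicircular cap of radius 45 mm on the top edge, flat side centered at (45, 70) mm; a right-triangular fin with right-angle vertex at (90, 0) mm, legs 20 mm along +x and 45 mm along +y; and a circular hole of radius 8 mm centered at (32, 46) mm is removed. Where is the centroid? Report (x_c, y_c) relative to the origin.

rectangular body: A = 90 × 70 = 6300.00, centroid at (45.00, 35.00).
semicircular top: A = ½π·45² = 3180.86, centroid at (45.00, 89.10).
triangular fin: A = ½·20·45 = 450.00, centroid at (96.67, 15.00).
hole: A = −π·8² = -201.06, centroid at (32.00, 46.00).
ΣA = 9729.80 mm², ΣAx_c = 463704.83 mm³, ΣAy_c = 501411.53 mm³.
x_c = 463704.83/9729.80 = 47.66 mm; y_c = 501411.53/9729.80 = 51.53 mm.

x_c = 47.66 mm, y_c = 51.53 mm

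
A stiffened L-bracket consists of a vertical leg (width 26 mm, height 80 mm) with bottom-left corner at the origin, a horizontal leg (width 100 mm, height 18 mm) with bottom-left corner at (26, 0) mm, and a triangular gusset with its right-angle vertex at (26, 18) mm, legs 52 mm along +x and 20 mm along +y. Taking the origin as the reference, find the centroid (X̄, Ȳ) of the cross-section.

X̄ = 42.36 mm, Ȳ = 25.51 mm

Part | A | x̄ᵢ | ȳᵢ | A·x̄ᵢ | A·ȳᵢ
vertical leg | 2080.00 | 13.00 | 40.00 | 27040.00 | 83200.00
horizontal leg | 1800.00 | 76.00 | 9.00 | 136800.00 | 16200.00
gusset | 520.00 | 43.33 | 24.67 | 22533.33 | 12826.67
Σ | 4400.00 |  |  | 186373.33 | 112226.67
X̄ = 186373.33 / 4400.00 = 42.36 mm
Ȳ = 112226.67 / 4400.00 = 25.51 mm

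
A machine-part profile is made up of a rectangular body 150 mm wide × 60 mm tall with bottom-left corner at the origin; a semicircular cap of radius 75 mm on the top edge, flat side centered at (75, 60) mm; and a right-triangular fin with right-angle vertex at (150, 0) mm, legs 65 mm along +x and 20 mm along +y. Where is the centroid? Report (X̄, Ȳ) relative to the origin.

X̄ = 78.40 mm, Ȳ = 58.73 mm

Part | A | x̄ᵢ | ȳᵢ | A·x̄ᵢ | A·ȳᵢ
rectangular body | 9000.00 | 75.00 | 30.00 | 675000.00 | 270000.00
semicircular top | 8835.73 | 75.00 | 91.83 | 662679.70 | 811393.76
triangular fin | 650.00 | 171.67 | 6.67 | 111583.33 | 4333.33
Σ | 18485.73 |  |  | 1449263.03 | 1085727.09
X̄ = 1449263.03 / 18485.73 = 78.40 mm
Ȳ = 1085727.09 / 18485.73 = 58.73 mm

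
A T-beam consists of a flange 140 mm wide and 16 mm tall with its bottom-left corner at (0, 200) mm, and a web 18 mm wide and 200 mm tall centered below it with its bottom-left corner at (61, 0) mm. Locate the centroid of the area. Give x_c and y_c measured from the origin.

Part | A | x̄ᵢ | ȳᵢ | A·x̄ᵢ | A·ȳᵢ
web | 3600.00 | 70.00 | 100.00 | 252000.00 | 360000.00
flange | 2240.00 | 70.00 | 208.00 | 156800.00 | 465920.00
Σ | 5840.00 |  |  | 408800.00 | 825920.00
x_c = 408800.00 / 5840.00 = 70.00 mm
y_c = 825920.00 / 5840.00 = 141.42 mm

x_c = 70.00 mm, y_c = 141.42 mm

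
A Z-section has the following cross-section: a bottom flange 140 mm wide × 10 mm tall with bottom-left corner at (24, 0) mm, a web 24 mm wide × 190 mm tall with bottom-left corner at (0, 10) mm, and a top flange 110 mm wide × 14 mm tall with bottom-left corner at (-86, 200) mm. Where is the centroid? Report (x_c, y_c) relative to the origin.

x_c = 18.48 mm, y_c = 107.28 mm

bottom flange: A = 140 × 10 = 1400.00, centroid at (94.00, 5.00).
web: A = 24 × 190 = 4560.00, centroid at (12.00, 105.00).
top flange: A = 110 × 14 = 1540.00, centroid at (-31.00, 207.00).
ΣA = 7500.00 mm², ΣAx_c = 138580.00 mm³, ΣAy_c = 804580.00 mm³.
x_c = 138580.00/7500.00 = 18.48 mm; y_c = 804580.00/7500.00 = 107.28 mm.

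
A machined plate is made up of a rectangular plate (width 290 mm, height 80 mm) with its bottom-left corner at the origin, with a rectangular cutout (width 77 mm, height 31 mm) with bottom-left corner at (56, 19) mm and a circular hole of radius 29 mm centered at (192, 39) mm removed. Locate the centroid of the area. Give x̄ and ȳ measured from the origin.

Part | A | x̄ᵢ | ȳᵢ | A·x̄ᵢ | A·ȳᵢ
plate | 23200.00 | 145.00 | 40.00 | 3364000.00 | 928000.00
hole 1 | -2387.00 | 94.50 | 34.50 | -225571.50 | -82351.50
hole 2 | -2642.08 | 192.00 | 39.00 | -507279.25 | -103041.10
Σ | 18170.92 |  |  | 2631149.25 | 742607.40
x̄ = 2631149.25 / 18170.92 = 144.80 mm
ȳ = 742607.40 / 18170.92 = 40.87 mm

x̄ = 144.80 mm, ȳ = 40.87 mm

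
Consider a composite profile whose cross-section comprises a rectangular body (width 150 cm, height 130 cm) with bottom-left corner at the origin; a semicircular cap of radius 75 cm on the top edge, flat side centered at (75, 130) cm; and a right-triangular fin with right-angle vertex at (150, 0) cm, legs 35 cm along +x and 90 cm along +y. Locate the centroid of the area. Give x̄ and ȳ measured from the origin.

x̄ = 79.56 cm, ȳ = 91.76 cm

Part | A | x̄ᵢ | ȳᵢ | A·x̄ᵢ | A·ȳᵢ
rectangular body | 19500.00 | 75.00 | 65.00 | 1462500.00 | 1267500.00
semicircular top | 8835.73 | 75.00 | 161.83 | 662679.70 | 1429894.81
triangular fin | 1575.00 | 161.67 | 30.00 | 254625.00 | 47250.00
Σ | 29910.73 |  |  | 2379804.70 | 2744644.81
x̄ = 2379804.70 / 29910.73 = 79.56 cm
ȳ = 2744644.81 / 29910.73 = 91.76 cm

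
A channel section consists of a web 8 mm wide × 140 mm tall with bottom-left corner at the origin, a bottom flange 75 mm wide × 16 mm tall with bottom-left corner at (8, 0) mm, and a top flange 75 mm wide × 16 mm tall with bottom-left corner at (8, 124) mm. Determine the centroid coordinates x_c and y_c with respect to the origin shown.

web: A = 8 × 140 = 1120.00, centroid at (4.00, 70.00).
bottom flange: A = 75 × 16 = 1200.00, centroid at (45.50, 8.00).
top flange: A = 75 × 16 = 1200.00, centroid at (45.50, 132.00).
ΣA = 3520.00 mm²
ΣAx_c = (1120.00)(4.00) + (1200.00)(45.50) + (1200.00)(45.50) = 113680.00 mm³
ΣAy_c = (1120.00)(70.00) + (1200.00)(8.00) + (1200.00)(132.00) = 246400.00 mm³
x_c = 113680.00 / 3520.00 = 32.30 mm
y_c = 246400.00 / 3520.00 = 70.00 mm

x_c = 32.30 mm, y_c = 70.00 mm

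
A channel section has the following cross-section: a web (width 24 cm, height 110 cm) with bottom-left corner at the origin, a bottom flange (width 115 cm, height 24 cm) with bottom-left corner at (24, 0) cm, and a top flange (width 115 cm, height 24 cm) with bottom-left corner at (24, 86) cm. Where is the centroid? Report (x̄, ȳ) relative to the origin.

x̄ = 59.01 cm, ȳ = 55.00 cm

web: A = 24 × 110 = 2640.00, centroid at (12.00, 55.00).
bottom flange: A = 115 × 24 = 2760.00, centroid at (81.50, 12.00).
top flange: A = 115 × 24 = 2760.00, centroid at (81.50, 98.00).
ΣA = 8160.00 cm²
ΣAx̄ = (2640.00)(12.00) + (2760.00)(81.50) + (2760.00)(81.50) = 481560.00 cm³
ΣAȳ = (2640.00)(55.00) + (2760.00)(12.00) + (2760.00)(98.00) = 448800.00 cm³
x̄ = 481560.00 / 8160.00 = 59.01 cm
ȳ = 448800.00 / 8160.00 = 55.00 cm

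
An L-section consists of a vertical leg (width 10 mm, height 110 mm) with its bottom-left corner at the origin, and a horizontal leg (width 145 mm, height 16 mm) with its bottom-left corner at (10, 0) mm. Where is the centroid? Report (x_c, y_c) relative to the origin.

x_c = 57.57 mm, y_c = 23.12 mm

vertical leg: A = 10 × 110 = 1100.00, centroid at (5.00, 55.00).
horizontal leg: A = 145 × 16 = 2320.00, centroid at (82.50, 8.00).
ΣA = 3420.00 mm²
ΣAx_c = (1100.00)(5.00) + (2320.00)(82.50) = 196900.00 mm³
ΣAy_c = (1100.00)(55.00) + (2320.00)(8.00) = 79060.00 mm³
x_c = 196900.00 / 3420.00 = 57.57 mm
y_c = 79060.00 / 3420.00 = 23.12 mm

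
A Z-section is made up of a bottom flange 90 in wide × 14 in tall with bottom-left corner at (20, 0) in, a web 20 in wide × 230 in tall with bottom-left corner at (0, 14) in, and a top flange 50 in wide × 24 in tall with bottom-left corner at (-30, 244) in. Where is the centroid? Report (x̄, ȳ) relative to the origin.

x̄ = 17.27 in, ȳ = 128.81 in

bottom flange: A = 90 × 14 = 1260.00, centroid at (65.00, 7.00).
web: A = 20 × 230 = 4600.00, centroid at (10.00, 129.00).
top flange: A = 50 × 24 = 1200.00, centroid at (-5.00, 256.00).
ΣA = 7060.00 in²
ΣAx̄ = (1260.00)(65.00) + (4600.00)(10.00) + (1200.00)(-5.00) = 121900.00 in³
ΣAȳ = (1260.00)(7.00) + (4600.00)(129.00) + (1200.00)(256.00) = 909420.00 in³
x̄ = 121900.00 / 7060.00 = 17.27 in
ȳ = 909420.00 / 7060.00 = 128.81 in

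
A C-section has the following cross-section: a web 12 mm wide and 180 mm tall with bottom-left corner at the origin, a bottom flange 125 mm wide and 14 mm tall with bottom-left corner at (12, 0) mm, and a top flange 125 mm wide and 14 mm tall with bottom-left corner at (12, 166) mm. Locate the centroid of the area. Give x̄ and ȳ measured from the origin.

Part | A | x̄ᵢ | ȳᵢ | A·x̄ᵢ | A·ȳᵢ
web | 2160.00 | 6.00 | 90.00 | 12960.00 | 194400.00
bottom flange | 1750.00 | 74.50 | 7.00 | 130375.00 | 12250.00
top flange | 1750.00 | 74.50 | 173.00 | 130375.00 | 302750.00
Σ | 5660.00 |  |  | 273710.00 | 509400.00
x̄ = 273710.00 / 5660.00 = 48.36 mm
ȳ = 509400.00 / 5660.00 = 90.00 mm

x̄ = 48.36 mm, ȳ = 90.00 mm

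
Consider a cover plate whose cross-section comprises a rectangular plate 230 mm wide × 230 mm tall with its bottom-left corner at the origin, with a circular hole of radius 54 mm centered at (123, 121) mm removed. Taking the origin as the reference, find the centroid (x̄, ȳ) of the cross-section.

x̄ = 113.32 mm, ȳ = 113.74 mm

plate: A = 230 × 230 = 52900.00, centroid at (115.00, 115.00).
hole: A = −π·54² = -9160.88, centroid at (123.00, 121.00).
ΣA = 43739.12 mm²
ΣAx̄ = (52900.00)(115.00) + (-9160.88)(123.00) = 4956711.25 mm³
ΣAȳ = (52900.00)(115.00) + (-9160.88)(121.00) = 4975033.01 mm³
x̄ = 4956711.25 / 43739.12 = 113.32 mm
ȳ = 4975033.01 / 43739.12 = 113.74 mm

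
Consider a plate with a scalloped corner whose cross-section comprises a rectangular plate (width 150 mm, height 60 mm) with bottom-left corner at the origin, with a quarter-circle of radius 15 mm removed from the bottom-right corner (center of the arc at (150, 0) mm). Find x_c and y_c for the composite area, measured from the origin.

plate: A = 150 × 60 = 9000.00, centroid at (75.00, 30.00).
removed quarter-circle: A = −¼π·15² = -176.71, centroid at (143.63, 6.37).
ΣA = 8823.29 mm²
ΣAx_c = (9000.00)(75.00) + (-176.71)(143.63) = 649617.81 mm³
ΣAy_c = (9000.00)(30.00) + (-176.71)(6.37) = 268875.00 mm³
x_c = 649617.81 / 8823.29 = 73.63 mm
y_c = 268875.00 / 8823.29 = 30.47 mm

x_c = 73.63 mm, y_c = 30.47 mm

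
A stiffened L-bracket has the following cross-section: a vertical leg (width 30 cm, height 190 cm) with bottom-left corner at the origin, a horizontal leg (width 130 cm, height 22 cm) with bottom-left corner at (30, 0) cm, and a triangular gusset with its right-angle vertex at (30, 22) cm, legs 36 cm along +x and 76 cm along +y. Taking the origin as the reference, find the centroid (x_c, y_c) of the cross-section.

vertical leg: A = 30 × 190 = 5700.00, centroid at (15.00, 95.00).
horizontal leg: A = 130 × 22 = 2860.00, centroid at (95.00, 11.00).
gusset: A = ½·36·76 = 1368.00, centroid at (42.00, 47.33).
ΣA = 9928.00 cm²
ΣAx_c = (5700.00)(15.00) + (2860.00)(95.00) + (1368.00)(42.00) = 414656.00 cm³
ΣAy_c = (5700.00)(95.00) + (2860.00)(11.00) + (1368.00)(47.33) = 637712.00 cm³
x_c = 414656.00 / 9928.00 = 41.77 cm
y_c = 637712.00 / 9928.00 = 64.23 cm

x_c = 41.77 cm, y_c = 64.23 cm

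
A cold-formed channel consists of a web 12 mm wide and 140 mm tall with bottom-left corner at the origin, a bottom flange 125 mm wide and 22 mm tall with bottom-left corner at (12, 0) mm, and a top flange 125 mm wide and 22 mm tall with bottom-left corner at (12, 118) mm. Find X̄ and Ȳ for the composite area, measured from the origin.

Part | A | x̄ᵢ | ȳᵢ | A·x̄ᵢ | A·ȳᵢ
web | 1680.00 | 6.00 | 70.00 | 10080.00 | 117600.00
bottom flange | 2750.00 | 74.50 | 11.00 | 204875.00 | 30250.00
top flange | 2750.00 | 74.50 | 129.00 | 204875.00 | 354750.00
Σ | 7180.00 |  |  | 419830.00 | 502600.00
X̄ = 419830.00 / 7180.00 = 58.47 mm
Ȳ = 502600.00 / 7180.00 = 70.00 mm

X̄ = 58.47 mm, Ȳ = 70.00 mm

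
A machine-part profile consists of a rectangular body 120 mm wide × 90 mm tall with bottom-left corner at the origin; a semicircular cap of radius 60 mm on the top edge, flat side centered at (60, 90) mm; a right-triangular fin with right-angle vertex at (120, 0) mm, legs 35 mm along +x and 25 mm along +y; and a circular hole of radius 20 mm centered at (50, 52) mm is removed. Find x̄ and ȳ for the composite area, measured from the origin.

Part | A | x̄ᵢ | ȳᵢ | A·x̄ᵢ | A·ȳᵢ
rectangular body | 10800.00 | 60.00 | 45.00 | 648000.00 | 486000.00
semicircular top | 5654.87 | 60.00 | 115.46 | 339292.01 | 652938.01
triangular fin | 437.50 | 131.67 | 8.33 | 57604.17 | 3645.83
hole | -1256.64 | 50.00 | 52.00 | -62831.85 | -65345.13
Σ | 15635.73 |  |  | 982064.32 | 1077238.72
x̄ = 982064.32 / 15635.73 = 62.81 mm
ȳ = 1077238.72 / 15635.73 = 68.90 mm

x̄ = 62.81 mm, ȳ = 68.90 mm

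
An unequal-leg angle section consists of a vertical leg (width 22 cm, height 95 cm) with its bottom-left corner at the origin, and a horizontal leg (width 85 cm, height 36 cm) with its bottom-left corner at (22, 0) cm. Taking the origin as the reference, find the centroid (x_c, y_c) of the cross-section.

x_c = 42.79 cm, y_c = 29.97 cm

vertical leg: A = 22 × 95 = 2090.00, centroid at (11.00, 47.50).
horizontal leg: A = 85 × 36 = 3060.00, centroid at (64.50, 18.00).
ΣA = 5150.00 cm², ΣAx_c = 220360.00 cm³, ΣAy_c = 154355.00 cm³.
x_c = 220360.00/5150.00 = 42.79 cm; y_c = 154355.00/5150.00 = 29.97 cm.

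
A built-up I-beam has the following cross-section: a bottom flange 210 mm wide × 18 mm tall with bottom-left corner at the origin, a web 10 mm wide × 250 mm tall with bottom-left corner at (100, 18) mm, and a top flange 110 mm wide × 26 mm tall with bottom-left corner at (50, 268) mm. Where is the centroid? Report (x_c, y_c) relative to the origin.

x_c = 105.00 mm, y_c = 130.76 mm

bottom flange: A = 210 × 18 = 3780.00, centroid at (105.00, 9.00).
web: A = 10 × 250 = 2500.00, centroid at (105.00, 143.00).
top flange: A = 110 × 26 = 2860.00, centroid at (105.00, 281.00).
ΣA = 9140.00 mm²
ΣAx_c = (3780.00)(105.00) + (2500.00)(105.00) + (2860.00)(105.00) = 959700.00 mm³
ΣAy_c = (3780.00)(9.00) + (2500.00)(143.00) + (2860.00)(281.00) = 1195180.00 mm³
x_c = 959700.00 / 9140.00 = 105.00 mm
y_c = 1195180.00 / 9140.00 = 130.76 mm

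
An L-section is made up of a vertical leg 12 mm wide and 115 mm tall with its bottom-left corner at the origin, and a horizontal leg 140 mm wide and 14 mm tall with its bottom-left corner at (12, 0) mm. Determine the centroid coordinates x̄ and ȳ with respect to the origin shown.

x̄ = 50.60 mm, ȳ = 27.87 mm

vertical leg: A = 12 × 115 = 1380.00, centroid at (6.00, 57.50).
horizontal leg: A = 140 × 14 = 1960.00, centroid at (82.00, 7.00).
ΣA = 3340.00 mm², ΣAx̄ = 169000.00 mm³, ΣAȳ = 93070.00 mm³.
x̄ = 169000.00/3340.00 = 50.60 mm; ȳ = 93070.00/3340.00 = 27.87 mm.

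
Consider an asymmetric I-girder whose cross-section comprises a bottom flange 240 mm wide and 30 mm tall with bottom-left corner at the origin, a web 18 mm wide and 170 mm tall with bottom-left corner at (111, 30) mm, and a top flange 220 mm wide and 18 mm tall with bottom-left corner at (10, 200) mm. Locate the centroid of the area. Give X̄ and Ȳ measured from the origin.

bottom flange: A = 240 × 30 = 7200.00, centroid at (120.00, 15.00).
web: A = 18 × 170 = 3060.00, centroid at (120.00, 115.00).
top flange: A = 220 × 18 = 3960.00, centroid at (120.00, 209.00).
ΣA = 14220.00 mm²
ΣAX̄ = (7200.00)(120.00) + (3060.00)(120.00) + (3960.00)(120.00) = 1706400.00 mm³
ΣAȲ = (7200.00)(15.00) + (3060.00)(115.00) + (3960.00)(209.00) = 1287540.00 mm³
X̄ = 1706400.00 / 14220.00 = 120.00 mm
Ȳ = 1287540.00 / 14220.00 = 90.54 mm

X̄ = 120.00 mm, Ȳ = 90.54 mm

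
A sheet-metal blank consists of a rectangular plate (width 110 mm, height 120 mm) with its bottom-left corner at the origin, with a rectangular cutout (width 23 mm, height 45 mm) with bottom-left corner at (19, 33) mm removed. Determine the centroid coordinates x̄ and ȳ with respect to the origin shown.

Part | A | x̄ᵢ | ȳᵢ | A·x̄ᵢ | A·ȳᵢ
plate | 13200.00 | 55.00 | 60.00 | 726000.00 | 792000.00
hole | -1035.00 | 30.50 | 55.50 | -31567.50 | -57442.50
Σ | 12165.00 |  |  | 694432.50 | 734557.50
x̄ = 694432.50 / 12165.00 = 57.08 mm
ȳ = 734557.50 / 12165.00 = 60.38 mm

x̄ = 57.08 mm, ȳ = 60.38 mm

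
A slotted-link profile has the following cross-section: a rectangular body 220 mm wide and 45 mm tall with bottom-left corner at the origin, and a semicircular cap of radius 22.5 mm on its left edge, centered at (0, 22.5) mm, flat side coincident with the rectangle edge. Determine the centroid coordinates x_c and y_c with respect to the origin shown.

x_c = 101.11 mm, y_c = 22.50 mm

rectangular body: A = 220 × 45 = 9900.00, centroid at (110.00, 22.50).
semicircular end: A = ½π·22.5² = 795.22, centroid at (-9.55, 22.50).
ΣA = 10695.22 mm²
ΣAx_c = (9900.00)(110.00) + (795.22)(-9.55) = 1081406.25 mm³
ΣAy_c = (9900.00)(22.50) + (795.22)(22.50) = 240642.35 mm³
x_c = 1081406.25 / 10695.22 = 101.11 mm
y_c = 240642.35 / 10695.22 = 22.50 mm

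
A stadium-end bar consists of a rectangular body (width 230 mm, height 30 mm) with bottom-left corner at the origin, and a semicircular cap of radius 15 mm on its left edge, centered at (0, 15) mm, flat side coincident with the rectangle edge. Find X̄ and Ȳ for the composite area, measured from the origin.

rectangular body: A = 230 × 30 = 6900.00, centroid at (115.00, 15.00).
semicircular end: A = ½π·15² = 353.43, centroid at (-6.37, 15.00).
ΣA = 7253.43 mm², ΣAX̄ = 791250.00 mm³, ΣAȲ = 108801.44 mm³.
X̄ = 791250.00/7253.43 = 109.09 mm; Ȳ = 108801.44/7253.43 = 15.00 mm.

X̄ = 109.09 mm, Ȳ = 15.00 mm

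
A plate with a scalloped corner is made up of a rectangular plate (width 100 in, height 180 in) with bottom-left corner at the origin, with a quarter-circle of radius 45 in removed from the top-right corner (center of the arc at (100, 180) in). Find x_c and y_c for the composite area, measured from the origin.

x_c = 47.01 in, y_c = 83.13 in

Part | A | x̄ᵢ | ȳᵢ | A·x̄ᵢ | A·ȳᵢ
plate | 18000.00 | 50.00 | 90.00 | 900000.00 | 1620000.00
removed quarter-circle | -1590.43 | 80.90 | 160.90 | -128668.13 | -255902.63
Σ | 16409.57 |  |  | 771331.87 | 1364097.37
x_c = 771331.87 / 16409.57 = 47.01 in
y_c = 1364097.37 / 16409.57 = 83.13 in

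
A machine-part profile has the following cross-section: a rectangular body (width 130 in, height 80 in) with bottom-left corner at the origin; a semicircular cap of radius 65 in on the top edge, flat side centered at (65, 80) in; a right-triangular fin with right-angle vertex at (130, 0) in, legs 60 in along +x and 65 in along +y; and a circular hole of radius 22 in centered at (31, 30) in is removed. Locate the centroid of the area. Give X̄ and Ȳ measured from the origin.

X̄ = 77.45 in, Ȳ = 64.50 in

rectangular body: A = 130 × 80 = 10400.00, centroid at (65.00, 40.00).
semicircular top: A = ½π·65² = 6636.61, centroid at (65.00, 107.59).
triangular fin: A = ½·60·65 = 1950.00, centroid at (150.00, 21.67).
hole: A = −π·22² = -1520.53, centroid at (31.00, 30.00).
ΣA = 17466.08 in²
ΣAX̄ = (10400.00)(65.00) + (6636.61)(65.00) + (1950.00)(150.00) + (-1520.53)(31.00) = 1352743.49 in³
ΣAȲ = (10400.00)(40.00) + (6636.61)(107.59) + (1950.00)(21.67) + (-1520.53)(30.00) = 1126646.57 in³
X̄ = 1352743.49 / 17466.08 = 77.45 in
Ȳ = 1126646.57 / 17466.08 = 64.50 in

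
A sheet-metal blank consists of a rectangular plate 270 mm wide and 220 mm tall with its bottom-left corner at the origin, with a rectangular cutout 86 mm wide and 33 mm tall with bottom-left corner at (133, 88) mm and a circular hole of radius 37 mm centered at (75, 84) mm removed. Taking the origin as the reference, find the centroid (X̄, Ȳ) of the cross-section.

plate: A = 270 × 220 = 59400.00, centroid at (135.00, 110.00).
hole 1: A = −(86 × 33) = -2838.00, centroid at (176.00, 104.50).
hole 2: A = −π·37² = -4300.84, centroid at (75.00, 84.00).
ΣA = 52261.16 mm², ΣAX̄ = 7196948.97 mm³, ΣAȲ = 5876158.41 mm³.
X̄ = 7196948.97/52261.16 = 137.71 mm; Ȳ = 5876158.41/52261.16 = 112.44 mm.

X̄ = 137.71 mm, Ȳ = 112.44 mm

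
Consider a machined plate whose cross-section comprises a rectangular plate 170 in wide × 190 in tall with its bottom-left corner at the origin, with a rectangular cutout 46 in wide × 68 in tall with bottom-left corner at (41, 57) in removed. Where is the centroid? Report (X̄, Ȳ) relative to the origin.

X̄ = 87.25 in, Ȳ = 95.43 in

Part | A | x̄ᵢ | ȳᵢ | A·x̄ᵢ | A·ȳᵢ
plate | 32300.00 | 85.00 | 95.00 | 2745500.00 | 3068500.00
hole | -3128.00 | 64.00 | 91.00 | -200192.00 | -284648.00
Σ | 29172.00 |  |  | 2545308.00 | 2783852.00
X̄ = 2545308.00 / 29172.00 = 87.25 in
Ȳ = 2783852.00 / 29172.00 = 95.43 in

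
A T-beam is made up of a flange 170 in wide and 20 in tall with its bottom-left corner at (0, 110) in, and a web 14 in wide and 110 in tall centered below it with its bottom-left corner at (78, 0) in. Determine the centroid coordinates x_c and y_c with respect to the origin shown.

Part | A | x̄ᵢ | ȳᵢ | A·x̄ᵢ | A·ȳᵢ
web | 1540.00 | 85.00 | 55.00 | 130900.00 | 84700.00
flange | 3400.00 | 85.00 | 120.00 | 289000.00 | 408000.00
Σ | 4940.00 |  |  | 419900.00 | 492700.00
x_c = 419900.00 / 4940.00 = 85.00 in
y_c = 492700.00 / 4940.00 = 99.74 in

x_c = 85.00 in, y_c = 99.74 in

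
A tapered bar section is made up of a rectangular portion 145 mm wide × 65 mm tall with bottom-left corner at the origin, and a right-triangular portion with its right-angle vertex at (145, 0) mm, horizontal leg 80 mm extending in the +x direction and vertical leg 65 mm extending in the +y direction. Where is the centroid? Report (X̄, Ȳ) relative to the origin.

rectangular portion: A = 145 × 65 = 9425.00, centroid at (72.50, 32.50).
triangular portion: A = ½·80·65 = 2600.00, centroid at (171.67, 21.67).
ΣA = 12025.00 mm², ΣAX̄ = 1129645.83 mm³, ΣAȲ = 362645.83 mm³.
X̄ = 1129645.83/12025.00 = 93.94 mm; Ȳ = 362645.83/12025.00 = 30.16 mm.

X̄ = 93.94 mm, Ȳ = 30.16 mm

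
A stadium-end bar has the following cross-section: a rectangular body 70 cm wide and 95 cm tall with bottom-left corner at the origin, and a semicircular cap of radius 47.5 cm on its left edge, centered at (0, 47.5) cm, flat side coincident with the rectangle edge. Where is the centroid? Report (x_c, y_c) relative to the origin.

x_c = 15.82 cm, y_c = 47.50 cm

rectangular body: A = 70 × 95 = 6650.00, centroid at (35.00, 47.50).
semicircular end: A = ½π·47.5² = 3544.11, centroid at (-20.16, 47.50).
ΣA = 10194.11 cm², ΣAx_c = 161302.08 cm³, ΣAy_c = 484220.19 cm³.
x_c = 161302.08/10194.11 = 15.82 cm; y_c = 484220.19/10194.11 = 47.50 cm.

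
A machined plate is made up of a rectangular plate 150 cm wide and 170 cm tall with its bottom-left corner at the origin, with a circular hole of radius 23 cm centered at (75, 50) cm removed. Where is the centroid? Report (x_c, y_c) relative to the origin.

Part | A | x̄ᵢ | ȳᵢ | A·x̄ᵢ | A·ȳᵢ
plate | 25500.00 | 75.00 | 85.00 | 1912500.00 | 2167500.00
hole | -1661.90 | 75.00 | 50.00 | -124642.69 | -83095.13
Σ | 23838.10 |  |  | 1787857.31 | 2084404.87
x_c = 1787857.31 / 23838.10 = 75.00 cm
y_c = 2084404.87 / 23838.10 = 87.44 cm

x_c = 75.00 cm, y_c = 87.44 cm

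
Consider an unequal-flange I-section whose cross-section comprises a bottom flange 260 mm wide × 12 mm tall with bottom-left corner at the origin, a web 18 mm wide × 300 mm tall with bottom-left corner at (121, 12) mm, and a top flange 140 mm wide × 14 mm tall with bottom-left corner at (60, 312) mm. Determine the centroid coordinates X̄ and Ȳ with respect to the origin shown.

bottom flange: A = 260 × 12 = 3120.00, centroid at (130.00, 6.00).
web: A = 18 × 300 = 5400.00, centroid at (130.00, 162.00).
top flange: A = 140 × 14 = 1960.00, centroid at (130.00, 319.00).
ΣA = 10480.00 mm²
ΣAX̄ = (3120.00)(130.00) + (5400.00)(130.00) + (1960.00)(130.00) = 1362400.00 mm³
ΣAȲ = (3120.00)(6.00) + (5400.00)(162.00) + (1960.00)(319.00) = 1518760.00 mm³
X̄ = 1362400.00 / 10480.00 = 130.00 mm
Ȳ = 1518760.00 / 10480.00 = 144.92 mm

X̄ = 130.00 mm, Ȳ = 144.92 mm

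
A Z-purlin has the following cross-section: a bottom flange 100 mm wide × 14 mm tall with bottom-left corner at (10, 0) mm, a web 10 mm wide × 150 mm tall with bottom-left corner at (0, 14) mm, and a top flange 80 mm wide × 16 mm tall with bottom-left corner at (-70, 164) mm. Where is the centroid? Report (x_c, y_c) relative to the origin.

bottom flange: A = 100 × 14 = 1400.00, centroid at (60.00, 7.00).
web: A = 10 × 150 = 1500.00, centroid at (5.00, 89.00).
top flange: A = 80 × 16 = 1280.00, centroid at (-30.00, 172.00).
ΣA = 4180.00 mm², ΣAx_c = 53100.00 mm³, ΣAy_c = 363460.00 mm³.
x_c = 53100.00/4180.00 = 12.70 mm; y_c = 363460.00/4180.00 = 86.95 mm.

x_c = 12.70 mm, y_c = 86.95 mm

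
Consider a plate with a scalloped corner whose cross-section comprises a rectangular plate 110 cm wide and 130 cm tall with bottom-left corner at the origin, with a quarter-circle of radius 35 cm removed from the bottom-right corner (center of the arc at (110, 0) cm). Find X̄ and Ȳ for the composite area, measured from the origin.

X̄ = 52.10 cm, Ȳ = 68.62 cm

Part | A | x̄ᵢ | ȳᵢ | A·x̄ᵢ | A·ȳᵢ
plate | 14300.00 | 55.00 | 65.00 | 786500.00 | 929500.00
removed quarter-circle | -962.11 | 95.15 | 14.85 | -91540.74 | -14291.67
Σ | 13337.89 |  |  | 694959.26 | 915208.33
X̄ = 694959.26 / 13337.89 = 52.10 cm
Ȳ = 915208.33 / 13337.89 = 68.62 cm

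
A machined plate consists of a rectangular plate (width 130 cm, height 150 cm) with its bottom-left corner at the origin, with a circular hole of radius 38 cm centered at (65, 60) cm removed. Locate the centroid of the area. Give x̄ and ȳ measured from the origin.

x̄ = 65.00 cm, ȳ = 79.55 cm

plate: A = 130 × 150 = 19500.00, centroid at (65.00, 75.00).
hole: A = −π·38² = -4536.46, centroid at (65.00, 60.00).
ΣA = 14963.54 cm², ΣAx̄ = 972630.11 cm³, ΣAȳ = 1190312.41 cm³.
x̄ = 972630.11/14963.54 = 65.00 cm; ȳ = 1190312.41/14963.54 = 79.55 cm.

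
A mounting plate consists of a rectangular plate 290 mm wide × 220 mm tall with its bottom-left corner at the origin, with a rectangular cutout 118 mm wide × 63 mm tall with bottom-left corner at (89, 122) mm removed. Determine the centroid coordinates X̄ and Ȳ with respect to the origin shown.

plate: A = 290 × 220 = 63800.00, centroid at (145.00, 110.00).
hole: A = −(118 × 63) = -7434.00, centroid at (148.00, 153.50).
ΣA = 56366.00 mm²
ΣAX̄ = (63800.00)(145.00) + (-7434.00)(148.00) = 8150768.00 mm³
ΣAȲ = (63800.00)(110.00) + (-7434.00)(153.50) = 5876881.00 mm³
X̄ = 8150768.00 / 56366.00 = 144.60 mm
Ȳ = 5876881.00 / 56366.00 = 104.26 mm

X̄ = 144.60 mm, Ȳ = 104.26 mm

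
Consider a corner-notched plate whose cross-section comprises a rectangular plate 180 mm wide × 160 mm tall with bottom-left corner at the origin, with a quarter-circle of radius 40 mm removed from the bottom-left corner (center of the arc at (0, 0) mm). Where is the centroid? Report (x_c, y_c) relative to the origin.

x_c = 93.33 mm, y_c = 82.88 mm

Part | A | x̄ᵢ | ȳᵢ | A·x̄ᵢ | A·ȳᵢ
plate | 28800.00 | 90.00 | 80.00 | 2592000.00 | 2304000.00
removed quarter-circle | -1256.64 | 16.98 | 16.98 | -21333.33 | -21333.33
Σ | 27543.36 |  |  | 2570666.67 | 2282666.67
x_c = 2570666.67 / 27543.36 = 93.33 mm
y_c = 2282666.67 / 27543.36 = 82.88 mm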